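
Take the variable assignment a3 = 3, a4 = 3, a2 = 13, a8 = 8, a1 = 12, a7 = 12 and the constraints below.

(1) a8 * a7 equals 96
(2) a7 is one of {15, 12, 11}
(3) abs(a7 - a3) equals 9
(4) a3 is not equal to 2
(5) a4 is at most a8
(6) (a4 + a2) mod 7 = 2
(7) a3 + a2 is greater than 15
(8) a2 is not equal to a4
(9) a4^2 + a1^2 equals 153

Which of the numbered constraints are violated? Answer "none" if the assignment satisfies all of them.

(1) a8 * a7 = 8 * 12 = 96  ✓
(2) a7 = 12 is in {15, 12, 11}  ✓
(3) abs(12 - 3) = 9  ✓
(4) a3 = 3, and 3 ≠ 2  ✓
(5) a4 = 3, a8 = 8; 3 ≤ 8  ✓
(6) a4 + a2 = 16; 16 mod 7 = 2  ✓
(7) a3 + a2 = 3 + 13 = 16; 16 > 15  ✓
(8) a2 = 13, a4 = 3; distinct  ✓
(9) a4^2 + a1^2 = 3^2 + 12^2 = 9 + 144 = 153  ✓

All constraints are satisfied.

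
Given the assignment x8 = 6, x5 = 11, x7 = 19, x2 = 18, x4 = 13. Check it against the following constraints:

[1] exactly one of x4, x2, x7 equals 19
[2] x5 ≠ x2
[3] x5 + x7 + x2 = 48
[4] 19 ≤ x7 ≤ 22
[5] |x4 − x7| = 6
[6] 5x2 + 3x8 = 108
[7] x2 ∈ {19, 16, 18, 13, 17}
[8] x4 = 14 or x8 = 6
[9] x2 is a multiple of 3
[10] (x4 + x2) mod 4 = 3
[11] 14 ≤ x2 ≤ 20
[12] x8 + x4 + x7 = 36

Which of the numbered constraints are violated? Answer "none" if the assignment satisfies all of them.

No — constraint 12 is not satisfied.

[1] x4=13, x2=18, x7=19; 1 of them equals 19  OK
[2] x5 = 11, x2 = 18; distinct  OK
[3] x5 + x7 + x2 = 11 + 19 + 18 = 48  OK
[4] x7 = 19 lies in [19, 22]  OK
[5] |13 − 19| = 6  OK
[6] 5x2 + 3x8 = 5(18) + 3(6) = 108  OK
[7] x2 = 18 is in {19, 16, 18, 13, 17}  OK
[8] x4 = 13 ≠ 14, but x8 = 6 = 6 (second disjunct)  OK
[9] 18 / 3 = 6, so 3 divides 18  OK
[10] x4 + x2 = 31; 31 mod 4 = 3  OK
[11] x2 = 18 lies in [14, 20]  OK
[12] x8 + x4 + x7 = 6 + 13 + 19 = 38, not 36  FAIL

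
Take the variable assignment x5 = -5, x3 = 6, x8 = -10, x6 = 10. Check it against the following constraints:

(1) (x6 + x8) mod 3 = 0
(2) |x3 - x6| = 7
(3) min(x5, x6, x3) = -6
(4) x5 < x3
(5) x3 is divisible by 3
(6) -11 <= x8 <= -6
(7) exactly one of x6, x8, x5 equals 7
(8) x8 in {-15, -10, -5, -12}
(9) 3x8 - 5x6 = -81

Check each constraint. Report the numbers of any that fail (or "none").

(1) x6 + x8 = 0; 0 mod 3 = 0  true
(2) |6 - 10| = 4, not 7  false
(3) min(-5, 10, 6) = -5, not -6  false
(4) x5 = -5, x3 = 6; -5 < 6  true
(5) 6 / 3 = 2, so 3 divides 6  true
(6) x8 = -10 lies in [-11, -6]  true
(7) x6=10, x8=-10, x5=-5; 0 of them equal 7, not exactly one  false
(8) x8 = -10 is in {-15, -10, -5, -12}  true
(9) 3x8 - 5x6 = 3(-10) - 5(10) = -80, not -81  false

The assignment fails constraints 2, 3, 7, 9.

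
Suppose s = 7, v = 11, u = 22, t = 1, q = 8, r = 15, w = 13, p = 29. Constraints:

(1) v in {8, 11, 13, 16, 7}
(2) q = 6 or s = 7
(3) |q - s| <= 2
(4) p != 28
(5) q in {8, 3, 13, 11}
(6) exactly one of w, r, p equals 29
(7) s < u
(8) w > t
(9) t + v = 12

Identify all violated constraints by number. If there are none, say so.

No violations.

(1) v = 11 is in {8, 11, 13, 16, 7} — satisfied.
(2) q = 8 ≠ 6, but s = 7 = 7 (second disjunct) — satisfied.
(3) |8 - 7| = 1; 1 ≤ 2 — satisfied.
(4) p = 29, and 29 ≠ 28 — satisfied.
(5) q = 8 is in {8, 3, 13, 11} — satisfied.
(6) w=13, r=15, p=29; 1 of them equals 29 — satisfied.
(7) s = 7, u = 22; 7 < 22 — satisfied.
(8) w = 13, t = 1; 13 > 1 — satisfied.
(9) t + v = 1 + 11 = 12 — satisfied.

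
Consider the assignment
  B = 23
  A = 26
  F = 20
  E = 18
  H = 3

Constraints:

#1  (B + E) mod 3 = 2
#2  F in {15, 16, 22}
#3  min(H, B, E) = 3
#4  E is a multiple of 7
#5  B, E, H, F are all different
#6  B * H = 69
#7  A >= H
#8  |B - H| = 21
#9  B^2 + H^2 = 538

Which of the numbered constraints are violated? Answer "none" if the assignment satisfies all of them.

#1 B + E = 41; 41 mod 3 = 2  true
#2 F = 20 is not in {15, 16, 22}  false
#3 min(3, 23, 18) = 3  true
#4 18 = 7*2 + 4, so 7 does not divide 18  false
#5 values 23, 18, 3, 20 are pairwise distinct  true
#6 B * H = 23 * 3 = 69  true
#7 A = 26, H = 3; 26 ≥ 3  true
#8 |23 - 3| = 20, not 21  false
#9 B^2 + H^2 = 23^2 + 3^2 = 529 + 9 = 538  true

Violated: 2, 4, and 8.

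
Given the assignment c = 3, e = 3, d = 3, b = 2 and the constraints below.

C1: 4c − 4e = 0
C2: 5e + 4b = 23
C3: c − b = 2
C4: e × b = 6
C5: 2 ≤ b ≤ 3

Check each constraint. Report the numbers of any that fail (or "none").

C1: 4c − 4e = 4(3) − 4(3) = 0 — satisfied.
C2: 5e + 4b = 5(3) + 4(2) = 23 — satisfied.
C3: c − b = 3 − 2 = 1, not 2 — violated.
C4: e × b = 3 × 2 = 6 — satisfied.
C5: b = 2 lies in [2, 3] — satisfied.

Violated: 3.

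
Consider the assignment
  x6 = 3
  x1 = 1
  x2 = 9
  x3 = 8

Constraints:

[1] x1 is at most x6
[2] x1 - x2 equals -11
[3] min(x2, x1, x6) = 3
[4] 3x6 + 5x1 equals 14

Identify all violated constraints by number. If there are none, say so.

Violated: 2 and 3.

[1] x1 = 1, x6 = 3; 1 ≤ 3  ✓
[2] x1 - x2 = 1 - 9 = -8, not -11  ✗
[3] min(9, 1, 3) = 1, not 3  ✗
[4] 3x6 + 5x1 = 3(3) + 5(1) = 14  ✓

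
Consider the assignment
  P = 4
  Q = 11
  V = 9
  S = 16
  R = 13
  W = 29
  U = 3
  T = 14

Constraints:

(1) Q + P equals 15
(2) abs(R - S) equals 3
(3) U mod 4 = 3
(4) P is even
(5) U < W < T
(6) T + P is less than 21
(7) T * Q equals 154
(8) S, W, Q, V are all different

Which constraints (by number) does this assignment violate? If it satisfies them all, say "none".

Violated: 5.

(1) Q + P = 11 + 4 = 15 — holds.
(2) abs(13 - 16) = 3 — holds.
(3) 3 mod 4 = 3 — holds.
(4) P = 4 is even — holds.
(5) values 3, 29, 14; W = 29 is not < T = 14 — fails.
(6) T + P = 14 + 4 = 18; 18 < 21 — holds.
(7) T * Q = 14 * 11 = 154 — holds.
(8) values 16, 29, 11, 9 are pairwise distinct — holds.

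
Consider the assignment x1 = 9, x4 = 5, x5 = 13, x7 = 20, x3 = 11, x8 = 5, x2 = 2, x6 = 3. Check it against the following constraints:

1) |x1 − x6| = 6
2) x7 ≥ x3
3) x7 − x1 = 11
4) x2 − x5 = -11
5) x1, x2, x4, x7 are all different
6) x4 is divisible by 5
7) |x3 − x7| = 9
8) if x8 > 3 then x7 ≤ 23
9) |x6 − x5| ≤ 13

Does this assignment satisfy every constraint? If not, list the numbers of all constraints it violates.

1) |9 − 3| = 6  OK
2) x7 = 20, x3 = 11; 20 ≥ 11  OK
3) x7 − x1 = 20 − 9 = 11  OK
4) x2 − x5 = 2 − 13 = -11  OK
5) values 9, 2, 5, 20 are pairwise distinct  OK
6) 5 / 5 = 1, so 5 divides 5  OK
7) |11 − 20| = 9  OK
8) x8 = 5 > 3, so we need x7 ≤ 23; x7 = 20 ≤ 23  OK
9) |3 − 13| = 10; 10 ≤ 13  OK

All constraints are satisfied.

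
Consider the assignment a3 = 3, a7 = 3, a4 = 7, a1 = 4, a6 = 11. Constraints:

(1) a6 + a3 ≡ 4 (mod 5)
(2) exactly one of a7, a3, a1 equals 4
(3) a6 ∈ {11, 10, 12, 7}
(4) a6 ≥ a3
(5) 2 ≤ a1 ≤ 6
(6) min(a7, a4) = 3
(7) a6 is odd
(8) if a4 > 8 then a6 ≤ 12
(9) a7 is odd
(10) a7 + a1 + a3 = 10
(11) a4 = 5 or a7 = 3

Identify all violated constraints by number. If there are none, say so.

(1) a6 + a3 = 14; 14 mod 5 = 4  true
(2) a7=3, a3=3, a1=4; 1 of them equals 4  true
(3) a6 = 11 is in {11, 10, 12, 7}  true
(4) a6 = 11, a3 = 3; 11 ≥ 3  true
(5) a1 = 4 lies in [2, 6]  true
(6) min(3, 7) = 3  true
(7) a6 = 11 is odd  true
(8) a4 = 7, not > 8; antecedent false, conditional vacuously true  true
(9) a7 = 3 is odd  true
(10) a7 + a1 + a3 = 3 + 4 + 3 = 10  true
(11) a4 = 7 ≠ 5, but a7 = 3 = 3 (second disjunct)  true

Yes — all constraints hold.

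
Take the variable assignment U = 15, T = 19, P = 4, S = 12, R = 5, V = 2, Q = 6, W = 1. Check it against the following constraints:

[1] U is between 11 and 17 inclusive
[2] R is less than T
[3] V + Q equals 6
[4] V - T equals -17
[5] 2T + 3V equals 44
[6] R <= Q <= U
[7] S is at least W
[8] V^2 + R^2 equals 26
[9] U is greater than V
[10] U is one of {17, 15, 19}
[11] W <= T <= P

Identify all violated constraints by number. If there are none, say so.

Constraints 3, 8, 11 do not hold.

[1] U = 15 lies in [11, 17] — holds.
[2] R = 5, T = 19; 5 < 19 — holds.
[3] V + Q = 2 + 6 = 8, not 6 — fails.
[4] V - T = 2 - 19 = -17 — holds.
[5] 2T + 3V = 2(19) + 3(2) = 44 — holds.
[6] values 5 <= 6 <= 15 — holds.
[7] S = 12, W = 1; 12 ≥ 1 — holds.
[8] V^2 + R^2 = 2^2 + 5^2 = 4 + 25 = 29, not 26 — fails.
[9] U = 15, V = 2; 15 > 2 — holds.
[10] U = 15 is in {17, 15, 19} — holds.
[11] values 1, 19, 4; T = 19 is not <= P = 4 — fails.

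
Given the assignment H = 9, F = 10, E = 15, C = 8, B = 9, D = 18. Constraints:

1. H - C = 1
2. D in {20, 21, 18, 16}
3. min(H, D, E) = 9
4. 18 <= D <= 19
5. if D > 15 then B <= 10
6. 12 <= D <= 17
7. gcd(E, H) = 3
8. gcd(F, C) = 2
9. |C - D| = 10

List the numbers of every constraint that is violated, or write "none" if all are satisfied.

Violated: 6.

1. H - C = 9 - 8 = 1 — OK.
2. D = 18 is in {20, 21, 18, 16} — OK.
3. min(9, 18, 15) = 9 — OK.
4. D = 18 lies in [18, 19] — OK.
5. D = 18 > 15, so we need B ≤ 10; B = 9 ≤ 10 — OK.
6. D = 18 is outside [12, 17] — violated.
7. gcd(15, 9) = 3 — OK.
8. gcd(10, 8) = 2 — OK.
9. |8 - 18| = 10 — OK.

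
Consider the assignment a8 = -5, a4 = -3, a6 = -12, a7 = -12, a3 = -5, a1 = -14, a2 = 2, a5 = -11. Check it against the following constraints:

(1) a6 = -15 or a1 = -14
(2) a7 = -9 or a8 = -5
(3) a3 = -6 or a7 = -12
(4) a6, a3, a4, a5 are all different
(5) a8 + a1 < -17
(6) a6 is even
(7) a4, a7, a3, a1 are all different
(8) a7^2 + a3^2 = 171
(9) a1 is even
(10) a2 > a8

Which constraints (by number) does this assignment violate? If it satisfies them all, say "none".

(1) a6 = -12 ≠ -15, but a1 = -14 = -14 (second disjunct) — OK.
(2) a7 = -12 ≠ -9, but a8 = -5 = -5 (second disjunct) — OK.
(3) a3 = -5 ≠ -6, but a7 = -12 = -12 (second disjunct) — OK.
(4) values -12, -5, -3, -11 are pairwise distinct — OK.
(5) a8 + a1 = -5 + (-14) = -19; -19 < -17 — OK.
(6) a6 = -12 is even — OK.
(7) values -3, -12, -5, -14 are pairwise distinct — OK.
(8) a7^2 + a3^2 = (-12)^2 + (-5)^2 = 144 + 25 = 169, not 171 — violated.
(9) a1 = -14 is even — OK.
(10) a2 = 2, a8 = -5; 2 > -5 — OK.

Constraint 8 does not hold.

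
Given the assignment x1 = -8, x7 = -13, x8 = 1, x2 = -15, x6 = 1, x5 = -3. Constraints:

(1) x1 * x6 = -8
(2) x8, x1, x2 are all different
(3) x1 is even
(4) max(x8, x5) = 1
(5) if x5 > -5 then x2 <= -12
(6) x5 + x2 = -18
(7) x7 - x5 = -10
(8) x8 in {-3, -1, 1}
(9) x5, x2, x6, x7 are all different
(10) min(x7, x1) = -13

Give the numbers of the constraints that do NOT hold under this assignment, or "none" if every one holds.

(1) x1 * x6 = -8 * 1 = -8 — satisfied.
(2) values 1, -8, -15 are pairwise distinct — satisfied.
(3) x1 = -8 is even — satisfied.
(4) max(1, -3) = 1 — satisfied.
(5) x5 = -3 > -5, so we need x2 ≤ -12; x2 = -15 ≤ -12 — satisfied.
(6) x5 + x2 = -3 + (-15) = -18 — satisfied.
(7) x7 - x5 = -13 - (-3) = -10 — satisfied.
(8) x8 = 1 is in {-3, -1, 1} — satisfied.
(9) values -3, -15, 1, -13 are pairwise distinct — satisfied.
(10) min(-13, -8) = -13 — satisfied.

No violations.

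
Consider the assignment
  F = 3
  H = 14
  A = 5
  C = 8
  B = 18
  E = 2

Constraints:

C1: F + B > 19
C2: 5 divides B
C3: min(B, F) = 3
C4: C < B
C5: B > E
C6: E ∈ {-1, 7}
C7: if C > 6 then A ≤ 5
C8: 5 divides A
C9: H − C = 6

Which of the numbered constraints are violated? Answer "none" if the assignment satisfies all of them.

C1: F + B = 3 + 18 = 21; 21 > 19  OK
C2: 18 = 5×3 + 3, so 5 does not divide 18  FAIL
C3: min(18, 3) = 3  OK
C4: C = 8, B = 18; 8 < 18  OK
C5: B = 18, E = 2; 18 > 2  OK
C6: E = 2 is not in {-1, 7}  FAIL
C7: C = 8 > 6, so we need A ≤ 5; A = 5 ≤ 5  OK
C8: 5 / 5 = 1, so 5 divides 5  OK
C9: H − C = 14 − 8 = 6  OK

The assignment fails constraints 2 and 6.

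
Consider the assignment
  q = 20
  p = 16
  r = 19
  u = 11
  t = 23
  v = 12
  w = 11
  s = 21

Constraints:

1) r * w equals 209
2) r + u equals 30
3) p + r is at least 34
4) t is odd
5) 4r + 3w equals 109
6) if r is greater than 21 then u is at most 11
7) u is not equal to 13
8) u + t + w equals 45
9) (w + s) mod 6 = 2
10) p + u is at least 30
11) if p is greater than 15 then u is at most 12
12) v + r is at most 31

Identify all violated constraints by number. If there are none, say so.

Violated: 10.

1) r * w = 19 * 11 = 209  ✓
2) r + u = 19 + 11 = 30  ✓
3) p + r = 16 + 19 = 35; 35 ≥ 34  ✓
4) t = 23 is odd  ✓
5) 4r + 3w = 4(19) + 3(11) = 109  ✓
6) r = 19, not > 21; antecedent false, conditional vacuously true  ✓
7) u = 11, and 11 ≠ 13  ✓
8) u + t + w = 11 + 23 + 11 = 45  ✓
9) w + s = 32; 32 mod 6 = 2  ✓
10) p + u = 16 + 11 = 27; 27 < 30, bound 30 not met  ✗
11) p = 16 > 15, so we need u ≤ 12; u = 11 ≤ 12  ✓
12) v + r = 12 + 19 = 31; 31 ≤ 31  ✓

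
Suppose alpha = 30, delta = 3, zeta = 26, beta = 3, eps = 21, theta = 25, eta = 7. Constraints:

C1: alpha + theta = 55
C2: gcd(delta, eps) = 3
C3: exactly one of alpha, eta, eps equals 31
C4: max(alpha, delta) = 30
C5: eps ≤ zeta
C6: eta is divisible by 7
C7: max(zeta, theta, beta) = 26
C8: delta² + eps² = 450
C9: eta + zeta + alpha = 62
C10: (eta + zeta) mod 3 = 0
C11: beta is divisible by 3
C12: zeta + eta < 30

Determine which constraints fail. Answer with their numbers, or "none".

No — constraints 3, 9, and 12 are not satisfied.

C1: alpha + theta = 30 + 25 = 55 — holds.
C2: gcd(3, 21) = 3 — holds.
C3: alpha=30, eta=7, eps=21; 0 of them equal 31, not exactly one — fails.
C4: max(30, 3) = 30 — holds.
C5: eps = 21, zeta = 26; 21 ≤ 26 — holds.
C6: 7 / 7 = 1, so 7 divides 7 — holds.
C7: max(26, 25, 3) = 26 — holds.
C8: delta² + eps² = 3² + 21² = 9 + 441 = 450 — holds.
C9: eta + zeta + alpha = 7 + 26 + 30 = 63, not 62 — fails.
C10: eta + zeta = 33; 33 mod 3 = 0 — holds.
C11: 3 / 3 = 1, so 3 divides 3 — holds.
C12: zeta + eta = 26 + 7 = 33; 33 ≥ 30, bound 30 not met — fails.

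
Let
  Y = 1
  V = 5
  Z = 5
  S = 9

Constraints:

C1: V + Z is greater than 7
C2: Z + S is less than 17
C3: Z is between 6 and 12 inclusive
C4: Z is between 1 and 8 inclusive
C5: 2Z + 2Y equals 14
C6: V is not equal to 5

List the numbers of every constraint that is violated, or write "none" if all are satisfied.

C1: V + Z = 5 + 5 = 10; 10 > 7  OK
C2: Z + S = 5 + 9 = 14; 14 < 17  OK
C3: Z = 5 is outside [6, 12]  FAIL
C4: Z = 5 lies in [1, 8]  OK
C5: 2Z + 2Y = 2(5) + 2(1) = 12, not 14  FAIL
C6: V = 5, but 5 is required to differ  FAIL

Constraints 3, 5, and 6 are violated.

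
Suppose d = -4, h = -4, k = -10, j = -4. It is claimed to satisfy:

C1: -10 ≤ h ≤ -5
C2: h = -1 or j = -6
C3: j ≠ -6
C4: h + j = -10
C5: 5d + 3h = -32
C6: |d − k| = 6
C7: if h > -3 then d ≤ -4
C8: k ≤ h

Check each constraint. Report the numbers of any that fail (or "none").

No — constraints 1, 2, and 4 are not satisfied.

C1: h = -4 is outside [-10, -5] — violated.
C2: h = -4 ≠ -1 and j = -4 ≠ -6; both disjuncts false — violated.
C3: j = -4, and -4 ≠ -6 — OK.
C4: h + j = -4 + (-4) = -8, not -10 — violated.
C5: 5d + 3h = 5(-4) + 3(-4) = -32 — OK.
C6: |-4 − (-10)| = 6 — OK.
C7: h = -4, not > -3; antecedent false, conditional vacuously true — OK.
C8: k = -10, h = -4; -10 ≤ -4 — OK.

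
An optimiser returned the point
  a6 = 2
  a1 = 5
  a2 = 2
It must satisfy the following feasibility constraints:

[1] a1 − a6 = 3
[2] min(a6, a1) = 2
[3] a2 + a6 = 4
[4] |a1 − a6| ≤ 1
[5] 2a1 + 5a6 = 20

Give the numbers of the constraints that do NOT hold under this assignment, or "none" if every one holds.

The assignment fails constraint 4.

[1] a1 − a6 = 5 − 2 = 3  ✔
[2] min(2, 5) = 2  ✔
[3] a2 + a6 = 2 + 2 = 4  ✔
[4] |5 − 2| = 3; 3 > 1, exceeds bound 1  ✘
[5] 2a1 + 5a6 = 2(5) + 5(2) = 20  ✔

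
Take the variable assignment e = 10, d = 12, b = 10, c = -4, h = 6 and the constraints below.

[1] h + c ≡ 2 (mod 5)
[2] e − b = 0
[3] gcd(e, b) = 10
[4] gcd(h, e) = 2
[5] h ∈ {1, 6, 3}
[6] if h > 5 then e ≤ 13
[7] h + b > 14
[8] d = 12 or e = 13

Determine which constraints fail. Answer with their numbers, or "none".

No violations.

[1] h + c = 2; 2 mod 5 = 2 — satisfied.
[2] e − b = 10 − 10 = 0 — satisfied.
[3] gcd(10, 10) = 10 — satisfied.
[4] gcd(6, 10) = 2 — satisfied.
[5] h = 6 is in {1, 6, 3} — satisfied.
[6] h = 6 > 5, so we need e ≤ 13; e = 10 ≤ 13 — satisfied.
[7] h + b = 6 + 10 = 16; 16 > 14 — satisfied.
[8] d = 12 = 12 (first disjunct) — satisfied.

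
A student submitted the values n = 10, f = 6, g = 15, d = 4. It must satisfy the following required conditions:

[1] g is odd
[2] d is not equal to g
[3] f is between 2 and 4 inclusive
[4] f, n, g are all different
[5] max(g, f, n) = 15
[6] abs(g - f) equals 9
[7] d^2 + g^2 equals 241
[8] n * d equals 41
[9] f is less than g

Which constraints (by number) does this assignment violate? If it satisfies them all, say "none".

[1] g = 15 is odd  OK
[2] d = 4, g = 15; distinct  OK
[3] f = 6 is outside [2, 4]  FAIL
[4] values 6, 10, 15 are pairwise distinct  OK
[5] max(15, 6, 10) = 15  OK
[6] abs(15 - 6) = 9  OK
[7] d^2 + g^2 = 4^2 + 15^2 = 16 + 225 = 241  OK
[8] n * d = 10 * 4 = 40, not 41  FAIL
[9] f = 6, g = 15; 6 < 15  OK

Violated: 3 and 8.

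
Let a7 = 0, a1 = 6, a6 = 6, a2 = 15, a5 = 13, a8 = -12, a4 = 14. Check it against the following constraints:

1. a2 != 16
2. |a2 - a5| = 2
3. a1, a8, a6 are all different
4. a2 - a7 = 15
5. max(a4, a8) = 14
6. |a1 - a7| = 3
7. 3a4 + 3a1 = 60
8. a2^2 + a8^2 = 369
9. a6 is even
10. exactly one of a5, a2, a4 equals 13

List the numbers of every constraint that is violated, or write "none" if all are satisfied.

1. a2 = 15, and 15 ≠ 16  OK
2. |15 - 13| = 2  OK
3. a1 = a6 = 6, not all different  FAIL
4. a2 - a7 = 15 - 0 = 15  OK
5. max(14, -12) = 14  OK
6. |6 - 0| = 6, not 3  FAIL
7. 3a4 + 3a1 = 3(14) + 3(6) = 60  OK
8. a2^2 + a8^2 = 15^2 + (-12)^2 = 225 + 144 = 369  OK
9. a6 = 6 is even  OK
10. a5=13, a2=15, a4=14; 1 of them equals 13  OK

Constraints 3, 6 do not hold.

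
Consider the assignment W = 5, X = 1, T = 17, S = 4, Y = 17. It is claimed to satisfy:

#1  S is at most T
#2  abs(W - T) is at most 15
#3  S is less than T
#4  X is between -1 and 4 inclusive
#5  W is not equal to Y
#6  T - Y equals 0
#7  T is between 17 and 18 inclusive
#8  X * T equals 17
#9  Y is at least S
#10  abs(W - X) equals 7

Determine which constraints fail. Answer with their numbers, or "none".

No — constraint 10 is not satisfied.

#1 S = 4, T = 17; 4 ≤ 17  ✔
#2 abs(5 - 17) = 12; 12 ≤ 15  ✔
#3 S = 4, T = 17; 4 < 17  ✔
#4 X = 1 lies in [-1, 4]  ✔
#5 W = 5, Y = 17; distinct  ✔
#6 T - Y = 17 - 17 = 0  ✔
#7 T = 17 lies in [17, 18]  ✔
#8 X * T = 1 * 17 = 17  ✔
#9 Y = 17, S = 4; 17 ≥ 4  ✔
#10 abs(5 - 1) = 4, not 7  ✘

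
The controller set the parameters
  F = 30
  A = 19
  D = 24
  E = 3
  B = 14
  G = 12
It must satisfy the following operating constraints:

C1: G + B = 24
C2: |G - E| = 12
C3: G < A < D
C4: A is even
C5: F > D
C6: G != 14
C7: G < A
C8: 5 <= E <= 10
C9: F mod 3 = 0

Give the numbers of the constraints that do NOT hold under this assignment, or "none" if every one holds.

Constraints 1, 2, 4, and 8 do not hold.

C1: G + B = 12 + 14 = 26, not 24 — violated.
C2: |12 - 3| = 9, not 12 — violated.
C3: values 12 < 19 < 24 — satisfied.
C4: A = 19 is odd — violated.
C5: F = 30, D = 24; 30 > 24 — satisfied.
C6: G = 12, and 12 ≠ 14 — satisfied.
C7: G = 12, A = 19; 12 < 19 — satisfied.
C8: E = 3 is outside [5, 10] — violated.
C9: 30 mod 3 = 0 — satisfied.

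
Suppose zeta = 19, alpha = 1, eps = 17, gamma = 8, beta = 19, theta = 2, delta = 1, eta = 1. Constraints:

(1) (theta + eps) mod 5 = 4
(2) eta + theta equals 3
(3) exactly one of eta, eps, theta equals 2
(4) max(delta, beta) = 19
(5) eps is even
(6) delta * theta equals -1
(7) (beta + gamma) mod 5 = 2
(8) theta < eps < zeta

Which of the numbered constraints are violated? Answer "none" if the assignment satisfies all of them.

Constraints 5 and 6 do not hold.

(1) theta + eps = 19; 19 mod 5 = 4  ✓
(2) eta + theta = 1 + 2 = 3  ✓
(3) eta=1, eps=17, theta=2; 1 of them equals 2  ✓
(4) max(1, 19) = 19  ✓
(5) eps = 17 is odd  ✗
(6) delta * theta = 1 * 2 = 2, not -1  ✗
(7) beta + gamma = 27; 27 mod 5 = 2  ✓
(8) values 2 < 17 < 19  ✓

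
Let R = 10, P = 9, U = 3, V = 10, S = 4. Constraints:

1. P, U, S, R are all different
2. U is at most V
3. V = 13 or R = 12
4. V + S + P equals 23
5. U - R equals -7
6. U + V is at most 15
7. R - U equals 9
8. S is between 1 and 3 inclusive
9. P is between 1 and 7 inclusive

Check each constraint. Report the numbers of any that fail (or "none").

The assignment fails constraints 3, 7, 8, 9.

1. values 9, 3, 4, 10 are pairwise distinct — holds.
2. U = 3, V = 10; 3 ≤ 10 — holds.
3. V = 10 ≠ 13 and R = 10 ≠ 12; both disjuncts false — does not hold.
4. V + S + P = 10 + 4 + 9 = 23 — holds.
5. U - R = 3 - 10 = -7 — holds.
6. U + V = 3 + 10 = 13; 13 ≤ 15 — holds.
7. R - U = 10 - 3 = 7, not 9 — does not hold.
8. S = 4 is outside [1, 3] — does not hold.
9. P = 9 is outside [1, 7] — does not hold.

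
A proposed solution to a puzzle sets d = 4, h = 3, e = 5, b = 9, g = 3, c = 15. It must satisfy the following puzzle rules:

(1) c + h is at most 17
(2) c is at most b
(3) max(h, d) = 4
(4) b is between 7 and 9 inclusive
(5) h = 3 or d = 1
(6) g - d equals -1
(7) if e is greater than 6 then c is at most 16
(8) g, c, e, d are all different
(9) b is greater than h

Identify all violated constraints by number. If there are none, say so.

Constraints 1 and 2 are violated.

(1) c + h = 15 + 3 = 18; 18 > 17, bound 17 not met — does not hold.
(2) c = 15, b = 9; 15 > 9 (want ≤) — does not hold.
(3) max(3, 4) = 4 — holds.
(4) b = 9 lies in [7, 9] — holds.
(5) h = 3 = 3 (first disjunct) — holds.
(6) g - d = 3 - 4 = -1 — holds.
(7) e = 5, not > 6; antecedent false, conditional vacuously true — holds.
(8) values 3, 15, 5, 4 are pairwise distinct — holds.
(9) b = 9, h = 3; 9 > 3 — holds.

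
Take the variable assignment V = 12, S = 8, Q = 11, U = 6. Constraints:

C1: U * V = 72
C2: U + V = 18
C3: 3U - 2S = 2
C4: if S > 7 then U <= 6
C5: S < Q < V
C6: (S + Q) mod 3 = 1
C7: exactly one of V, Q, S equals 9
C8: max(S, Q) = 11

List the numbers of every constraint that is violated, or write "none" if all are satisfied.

Constraint 7 does not hold.

C1: U * V = 6 * 12 = 72 — OK.
C2: U + V = 6 + 12 = 18 — OK.
C3: 3U - 2S = 3(6) - 2(8) = 2 — OK.
C4: S = 8 > 7, so we need U ≤ 6; U = 6 ≤ 6 — OK.
C5: values 8 < 11 < 12 — OK.
C6: S + Q = 19; 19 mod 3 = 1 — OK.
C7: V=12, Q=11, S=8; 0 of them equal 9, not exactly one — violated.
C8: max(8, 11) = 11 — OK.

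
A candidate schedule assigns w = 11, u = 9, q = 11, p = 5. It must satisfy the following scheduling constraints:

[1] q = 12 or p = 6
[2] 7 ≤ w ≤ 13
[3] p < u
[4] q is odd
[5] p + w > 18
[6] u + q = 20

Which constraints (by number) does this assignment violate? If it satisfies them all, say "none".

[1] q = 11 ≠ 12 and p = 5 ≠ 6; both disjuncts false — violated.
[2] w = 11 lies in [7, 13] — satisfied.
[3] p = 5, u = 9; 5 < 9 — satisfied.
[4] q = 11 is odd — satisfied.
[5] p + w = 5 + 11 = 16; 16 ≤ 18, bound 18 not met — violated.
[6] u + q = 9 + 11 = 20 — satisfied.

Constraints 1 and 5 are violated.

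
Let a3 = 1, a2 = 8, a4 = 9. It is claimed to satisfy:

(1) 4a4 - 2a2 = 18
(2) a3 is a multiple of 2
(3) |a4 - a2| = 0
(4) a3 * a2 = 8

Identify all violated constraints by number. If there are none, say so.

Violated: 1, 2, and 3.

(1) 4a4 - 2a2 = 4(9) - 2(8) = 20, not 18  false
(2) 1 = 2*0 + 1, so 2 does not divide 1  false
(3) |9 - 8| = 1, not 0  false
(4) a3 * a2 = 1 * 8 = 8  true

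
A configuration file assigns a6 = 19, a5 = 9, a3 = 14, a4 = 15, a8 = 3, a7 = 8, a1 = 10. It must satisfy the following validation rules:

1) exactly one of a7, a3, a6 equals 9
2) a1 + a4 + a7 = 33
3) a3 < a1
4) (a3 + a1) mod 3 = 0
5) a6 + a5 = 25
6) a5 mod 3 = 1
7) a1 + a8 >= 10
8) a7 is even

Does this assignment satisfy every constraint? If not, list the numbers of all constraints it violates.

1) a7=8, a3=14, a6=19; 0 of them equal 9, not exactly one — does not hold.
2) a1 + a4 + a7 = 10 + 15 + 8 = 33 — holds.
3) a3 = 14, a1 = 10; 14 ≥ 10 (want <) — does not hold.
4) a3 + a1 = 24; 24 mod 3 = 0 — holds.
5) a6 + a5 = 19 + 9 = 28, not 25 — does not hold.
6) 9 mod 3 = 0, not 1 — does not hold.
7) a1 + a8 = 10 + 3 = 13; 13 ≥ 10 — holds.
8) a7 = 8 is even — holds.

The assignment fails constraints 1, 3, 5, and 6.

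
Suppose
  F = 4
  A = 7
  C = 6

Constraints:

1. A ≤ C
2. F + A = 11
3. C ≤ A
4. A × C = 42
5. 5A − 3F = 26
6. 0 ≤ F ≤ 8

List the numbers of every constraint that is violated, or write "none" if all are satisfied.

1. A = 7, C = 6; 7 > 6 (want ≤) — does not hold.
2. F + A = 4 + 7 = 11 — holds.
3. C = 6, A = 7; 6 ≤ 7 — holds.
4. A × C = 7 × 6 = 42 — holds.
5. 5A − 3F = 5(7) − 3(4) = 23, not 26 — does not hold.
6. F = 4 lies in [0, 8] — holds.

No — constraints 1 and 5 are not satisfied.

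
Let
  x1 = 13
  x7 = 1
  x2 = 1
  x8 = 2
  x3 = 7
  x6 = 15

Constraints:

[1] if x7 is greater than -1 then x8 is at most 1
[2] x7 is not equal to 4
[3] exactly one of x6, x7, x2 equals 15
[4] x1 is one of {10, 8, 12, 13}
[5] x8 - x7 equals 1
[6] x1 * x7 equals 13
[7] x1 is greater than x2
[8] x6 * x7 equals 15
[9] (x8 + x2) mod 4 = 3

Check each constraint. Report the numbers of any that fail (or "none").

[1] x7 = 1 > -1, so we need x8 ≤ 1; but x8 = 2 > 1 — fails.
[2] x7 = 1, and 1 ≠ 4 — holds.
[3] x6=15, x7=1, x2=1; 1 of them equals 15 — holds.
[4] x1 = 13 is in {10, 8, 12, 13} — holds.
[5] x8 - x7 = 2 - 1 = 1 — holds.
[6] x1 * x7 = 13 * 1 = 13 — holds.
[7] x1 = 13, x2 = 1; 13 > 1 — holds.
[8] x6 * x7 = 15 * 1 = 15 — holds.
[9] x8 + x2 = 3; 3 mod 4 = 3 — holds.

Violated: 1.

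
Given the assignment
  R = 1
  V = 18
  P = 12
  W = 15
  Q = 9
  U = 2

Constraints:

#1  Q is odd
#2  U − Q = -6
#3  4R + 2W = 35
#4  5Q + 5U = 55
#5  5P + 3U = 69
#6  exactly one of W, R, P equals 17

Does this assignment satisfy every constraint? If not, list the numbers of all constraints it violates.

#1 Q = 9 is odd  true
#2 U − Q = 2 − 9 = -7, not -6  false
#3 4R + 2W = 4(1) + 2(15) = 34, not 35  false
#4 5Q + 5U = 5(9) + 5(2) = 55  true
#5 5P + 3U = 5(12) + 3(2) = 66, not 69  false
#6 W=15, R=1, P=12; 0 of them equal 17, not exactly one  false

No — constraints 2, 3, 5, 6 are not satisfied.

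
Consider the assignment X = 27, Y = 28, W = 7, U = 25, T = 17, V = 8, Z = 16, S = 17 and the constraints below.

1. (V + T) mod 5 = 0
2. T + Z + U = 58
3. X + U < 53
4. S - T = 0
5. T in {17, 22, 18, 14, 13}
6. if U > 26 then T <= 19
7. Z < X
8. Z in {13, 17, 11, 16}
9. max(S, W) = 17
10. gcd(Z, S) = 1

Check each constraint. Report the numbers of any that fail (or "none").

1. V + T = 25; 25 mod 5 = 0 — OK.
2. T + Z + U = 17 + 16 + 25 = 58 — OK.
3. X + U = 27 + 25 = 52; 52 < 53 — OK.
4. S - T = 17 - 17 = 0 — OK.
5. T = 17 is in {17, 22, 18, 14, 13} — OK.
6. U = 25, not > 26; antecedent false, conditional vacuously true — OK.
7. Z = 16, X = 27; 16 < 27 — OK.
8. Z = 16 is in {13, 17, 11, 16} — OK.
9. max(17, 7) = 17 — OK.
10. gcd(16, 17) = 1 — OK.

All constraints are satisfied.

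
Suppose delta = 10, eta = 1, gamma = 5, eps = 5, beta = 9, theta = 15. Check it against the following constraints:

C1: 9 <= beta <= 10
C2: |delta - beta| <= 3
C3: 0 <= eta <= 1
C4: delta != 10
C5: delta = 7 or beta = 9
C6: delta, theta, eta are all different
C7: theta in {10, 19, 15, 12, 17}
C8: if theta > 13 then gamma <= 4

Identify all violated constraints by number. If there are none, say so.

C1: beta = 9 lies in [9, 10]  holds
C2: |10 - 9| = 1; 1 ≤ 3  holds
C3: eta = 1 lies in [0, 1]  holds
C4: delta = 10, but 10 is required to differ  fails
C5: delta = 10 ≠ 7, but beta = 9 = 9 (second disjunct)  holds
C6: values 10, 15, 1 are pairwise distinct  holds
C7: theta = 15 is in {10, 19, 15, 12, 17}  holds
C8: theta = 15 > 13, so we need gamma ≤ 4; but gamma = 5 > 4  fails

Constraints 4 and 8 do not hold.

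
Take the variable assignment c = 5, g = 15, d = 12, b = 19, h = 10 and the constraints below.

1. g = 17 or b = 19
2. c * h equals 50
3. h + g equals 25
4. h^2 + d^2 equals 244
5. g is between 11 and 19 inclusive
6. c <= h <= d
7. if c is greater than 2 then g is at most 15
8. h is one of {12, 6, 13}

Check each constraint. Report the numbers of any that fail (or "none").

Constraint 8 is violated.

1. g = 15 ≠ 17, but b = 19 = 19 (second disjunct)  true
2. c * h = 5 * 10 = 50  true
3. h + g = 10 + 15 = 25  true
4. h^2 + d^2 = 10^2 + 12^2 = 100 + 144 = 244  true
5. g = 15 lies in [11, 19]  true
6. values 5 <= 10 <= 12  true
7. c = 5 > 2, so we need g ≤ 15; g = 15 ≤ 15  true
8. h = 10 is not in {12, 6, 13}  false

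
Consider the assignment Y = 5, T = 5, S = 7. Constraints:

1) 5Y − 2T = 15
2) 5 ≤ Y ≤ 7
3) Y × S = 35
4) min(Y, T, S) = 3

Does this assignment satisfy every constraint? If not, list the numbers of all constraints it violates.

Constraint 4 does not hold.

1) 5Y − 2T = 5(5) − 2(5) = 15  yes
2) Y = 5 lies in [5, 7]  yes
3) Y × S = 5 × 7 = 35  yes
4) min(5, 5, 7) = 5, not 3  no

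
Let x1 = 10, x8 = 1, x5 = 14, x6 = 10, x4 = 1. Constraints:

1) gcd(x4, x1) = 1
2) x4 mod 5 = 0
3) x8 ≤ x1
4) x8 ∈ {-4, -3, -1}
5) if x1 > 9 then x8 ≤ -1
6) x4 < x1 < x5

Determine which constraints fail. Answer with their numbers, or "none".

1) gcd(1, 10) = 1  yes
2) 1 mod 5 = 1, not 0  no
3) x8 = 1, x1 = 10; 1 ≤ 10  yes
4) x8 = 1 is not in {-4, -3, -1}  no
5) x1 = 10 > 9, so we need x8 ≤ -1; but x8 = 1 > -1  no
6) values 1 < 10 < 14  yes

The assignment fails constraints 2, 4, 5.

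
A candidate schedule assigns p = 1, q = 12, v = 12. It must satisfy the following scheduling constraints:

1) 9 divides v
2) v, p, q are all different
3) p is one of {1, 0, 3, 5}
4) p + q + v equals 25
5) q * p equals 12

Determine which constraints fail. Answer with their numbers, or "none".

1) 12 = 9*1 + 3, so 9 does not divide 12  FAIL
2) v = q = 12, not all different  FAIL
3) p = 1 is in {1, 0, 3, 5}  OK
4) p + q + v = 1 + 12 + 12 = 25  OK
5) q * p = 12 * 1 = 12  OK

The assignment fails constraints 1 and 2.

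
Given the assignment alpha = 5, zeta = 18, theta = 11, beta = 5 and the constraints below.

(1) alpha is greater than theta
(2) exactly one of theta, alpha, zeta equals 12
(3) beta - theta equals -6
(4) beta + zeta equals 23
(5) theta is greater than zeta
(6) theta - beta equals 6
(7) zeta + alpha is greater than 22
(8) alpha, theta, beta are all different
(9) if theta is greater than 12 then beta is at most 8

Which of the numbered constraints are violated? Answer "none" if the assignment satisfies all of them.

(1) alpha = 5, theta = 11; 5 ≤ 11 (want >)  ✘
(2) theta=11, alpha=5, zeta=18; 0 of them equal 12, not exactly one  ✘
(3) beta - theta = 5 - 11 = -6  ✔
(4) beta + zeta = 5 + 18 = 23  ✔
(5) theta = 11, zeta = 18; 11 ≤ 18 (want >)  ✘
(6) theta - beta = 11 - 5 = 6  ✔
(7) zeta + alpha = 18 + 5 = 23; 23 > 22  ✔
(8) alpha = beta = 5, not all different  ✘
(9) theta = 11, not > 12; antecedent false, conditional vacuously true  ✔

No — constraints 1, 2, 5, 8 are not satisfied.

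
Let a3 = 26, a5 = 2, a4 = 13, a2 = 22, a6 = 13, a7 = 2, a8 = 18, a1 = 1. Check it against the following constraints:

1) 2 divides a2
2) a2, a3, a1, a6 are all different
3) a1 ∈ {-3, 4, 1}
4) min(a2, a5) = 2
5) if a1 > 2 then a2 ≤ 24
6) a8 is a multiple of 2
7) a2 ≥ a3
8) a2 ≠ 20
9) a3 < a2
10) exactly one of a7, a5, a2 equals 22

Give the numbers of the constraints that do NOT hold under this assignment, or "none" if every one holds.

No — constraints 7, 9 are not satisfied.

1) 22 / 2 = 11, so 2 divides 22  ✔
2) values 22, 26, 1, 13 are pairwise distinct  ✔
3) a1 = 1 is in {-3, 4, 1}  ✔
4) min(22, 2) = 2  ✔
5) a1 = 1, not > 2; antecedent false, conditional vacuously true  ✔
6) 18 / 2 = 9, so 2 divides 18  ✔
7) a2 = 22, a3 = 26; 22 < 26 (want ≥)  ✘
8) a2 = 22, and 22 ≠ 20  ✔
9) a3 = 26, a2 = 22; 26 ≥ 22 (want <)  ✘
10) a7=2, a5=2, a2=22; 1 of them equals 22  ✔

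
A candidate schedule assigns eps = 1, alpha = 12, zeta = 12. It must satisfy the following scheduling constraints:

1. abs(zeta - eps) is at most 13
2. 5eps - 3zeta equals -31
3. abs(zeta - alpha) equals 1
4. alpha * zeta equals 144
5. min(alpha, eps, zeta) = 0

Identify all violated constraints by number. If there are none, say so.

The assignment fails constraints 3, 5.

1. abs(12 - 1) = 11; 11 ≤ 13  OK
2. 5eps - 3zeta = 5(1) - 3(12) = -31  OK
3. abs(12 - 12) = 0, not 1  FAIL
4. alpha * zeta = 12 * 12 = 144  OK
5. min(12, 1, 12) = 1, not 0  FAIL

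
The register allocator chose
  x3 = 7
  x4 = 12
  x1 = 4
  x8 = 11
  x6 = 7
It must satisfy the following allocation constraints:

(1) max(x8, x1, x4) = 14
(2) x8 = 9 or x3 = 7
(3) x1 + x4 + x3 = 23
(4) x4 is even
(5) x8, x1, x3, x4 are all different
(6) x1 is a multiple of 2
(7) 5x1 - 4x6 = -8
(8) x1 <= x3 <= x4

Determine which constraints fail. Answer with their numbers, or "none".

Constraint 1 does not hold.

(1) max(11, 4, 12) = 12, not 14 — violated.
(2) x8 = 11 ≠ 9, but x3 = 7 = 7 (second disjunct) — satisfied.
(3) x1 + x4 + x3 = 4 + 12 + 7 = 23 — satisfied.
(4) x4 = 12 is even — satisfied.
(5) values 11, 4, 7, 12 are pairwise distinct — satisfied.
(6) 4 / 2 = 2, so 2 divides 4 — satisfied.
(7) 5x1 - 4x6 = 5(4) - 4(7) = -8 — satisfied.
(8) values 4 <= 7 <= 12 — satisfied.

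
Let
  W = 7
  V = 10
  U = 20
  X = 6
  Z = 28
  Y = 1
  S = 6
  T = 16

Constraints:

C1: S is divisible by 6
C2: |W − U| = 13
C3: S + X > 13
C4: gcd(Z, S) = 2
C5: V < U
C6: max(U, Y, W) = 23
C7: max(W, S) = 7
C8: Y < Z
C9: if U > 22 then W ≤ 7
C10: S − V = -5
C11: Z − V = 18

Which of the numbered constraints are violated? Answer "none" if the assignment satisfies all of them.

C1: 6 / 6 = 1, so 6 divides 6  holds
C2: |7 − 20| = 13  holds
C3: S + X = 6 + 6 = 12; 12 ≤ 13, bound 13 not met  fails
C4: gcd(28, 6) = 2  holds
C5: V = 10, U = 20; 10 < 20  holds
C6: max(20, 1, 7) = 20, not 23  fails
C7: max(7, 6) = 7  holds
C8: Y = 1, Z = 28; 1 < 28  holds
C9: U = 20, not > 22; antecedent false, conditional vacuously true  holds
C10: S − V = 6 − 10 = -4, not -5  fails
C11: Z − V = 28 − 10 = 18  holds

Constraints 3, 6, and 10 are violated.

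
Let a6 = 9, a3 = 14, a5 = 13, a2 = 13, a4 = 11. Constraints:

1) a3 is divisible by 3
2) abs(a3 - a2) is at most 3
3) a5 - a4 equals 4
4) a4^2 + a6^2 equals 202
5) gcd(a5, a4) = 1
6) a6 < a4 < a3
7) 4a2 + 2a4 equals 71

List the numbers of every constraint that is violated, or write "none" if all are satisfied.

1) 14 = 3*4 + 2, so 3 does not divide 14 — fails.
2) abs(14 - 13) = 1; 1 ≤ 3 — holds.
3) a5 - a4 = 13 - 11 = 2, not 4 — fails.
4) a4^2 + a6^2 = 11^2 + 9^2 = 121 + 81 = 202 — holds.
5) gcd(13, 11) = 1 — holds.
6) values 9 < 11 < 14 — holds.
7) 4a2 + 2a4 = 4(13) + 2(11) = 74, not 71 — fails.

Constraints 1, 3, 7 are violated.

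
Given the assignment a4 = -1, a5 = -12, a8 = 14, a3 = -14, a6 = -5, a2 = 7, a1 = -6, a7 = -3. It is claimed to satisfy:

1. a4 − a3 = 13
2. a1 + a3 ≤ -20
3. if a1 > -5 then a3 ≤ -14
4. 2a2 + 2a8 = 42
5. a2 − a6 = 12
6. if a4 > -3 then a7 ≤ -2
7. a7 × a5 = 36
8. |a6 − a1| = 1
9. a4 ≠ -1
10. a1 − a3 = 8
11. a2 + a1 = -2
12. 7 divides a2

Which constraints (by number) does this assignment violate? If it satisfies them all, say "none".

Constraints 9 and 11 are violated.

1. a4 − a3 = -1 − (-14) = 13  OK
2. a1 + a3 = -6 + (-14) = -20; -20 ≤ -20  OK
3. a1 = -6, not > -5; antecedent false, conditional vacuously true  OK
4. 2a2 + 2a8 = 2(7) + 2(14) = 42  OK
5. a2 − a6 = 7 − (-5) = 12  OK
6. a4 = -1 > -3, so we need a7 ≤ -2; a7 = -3 ≤ -2  OK
7. a7 × a5 = -3 × (-12) = 36  OK
8. |-5 − (-6)| = 1  OK
9. a4 = -1, but -1 is required to differ  FAIL
10. a1 − a3 = -6 − (-14) = 8  OK
11. a2 + a1 = 7 + (-6) = 1, not -2  FAIL
12. 7 / 7 = 1, so 7 divides 7  OK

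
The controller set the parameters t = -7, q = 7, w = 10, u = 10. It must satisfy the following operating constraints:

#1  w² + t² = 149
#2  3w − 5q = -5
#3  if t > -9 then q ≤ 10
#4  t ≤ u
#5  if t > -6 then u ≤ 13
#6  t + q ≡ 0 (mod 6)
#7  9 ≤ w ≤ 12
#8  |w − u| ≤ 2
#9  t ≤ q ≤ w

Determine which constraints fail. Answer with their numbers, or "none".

The assignment satisfies every constraint.

#1 w² + t² = 10² + (-7)² = 100 + 49 = 149  ✔
#2 3w − 5q = 3(10) − 5(7) = -5  ✔
#3 t = -7 > -9, so we need q ≤ 10; q = 7 ≤ 10  ✔
#4 t = -7, u = 10; -7 ≤ 10  ✔
#5 t = -7, not > -6; antecedent false, conditional vacuously true  ✔
#6 t + q = 0; 0 mod 6 = 0  ✔
#7 w = 10 lies in [9, 12]  ✔
#8 |10 − 10| = 0; 0 ≤ 2  ✔
#9 values -7 ≤ 7 ≤ 10  ✔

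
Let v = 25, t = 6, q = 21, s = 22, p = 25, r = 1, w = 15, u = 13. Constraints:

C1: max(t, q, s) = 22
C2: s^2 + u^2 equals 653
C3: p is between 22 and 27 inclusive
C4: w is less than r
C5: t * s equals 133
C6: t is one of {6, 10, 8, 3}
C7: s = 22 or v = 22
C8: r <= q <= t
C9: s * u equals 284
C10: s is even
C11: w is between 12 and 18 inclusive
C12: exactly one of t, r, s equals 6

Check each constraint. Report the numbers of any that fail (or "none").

C1: max(6, 21, 22) = 22 — OK.
C2: s^2 + u^2 = 22^2 + 13^2 = 484 + 169 = 653 — OK.
C3: p = 25 lies in [22, 27] — OK.
C4: w = 15, r = 1; 15 ≥ 1 (want <) — violated.
C5: t * s = 6 * 22 = 132, not 133 — violated.
C6: t = 6 is in {6, 10, 8, 3} — OK.
C7: s = 22 = 22 (first disjunct) — OK.
C8: values 1, 21, 6; q = 21 is not <= t = 6 — violated.
C9: s * u = 22 * 13 = 286, not 284 — violated.
C10: s = 22 is even — OK.
C11: w = 15 lies in [12, 18] — OK.
C12: t=6, r=1, s=22; 1 of them equals 6 — OK.

Constraints 4, 5, 8, and 9 are violated.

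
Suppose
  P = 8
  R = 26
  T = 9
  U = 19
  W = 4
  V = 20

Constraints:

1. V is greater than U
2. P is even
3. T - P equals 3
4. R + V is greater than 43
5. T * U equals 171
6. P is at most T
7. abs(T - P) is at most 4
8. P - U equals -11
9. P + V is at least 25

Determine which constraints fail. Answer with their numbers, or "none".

Violated: 3.

1. V = 20, U = 19; 20 > 19 — holds.
2. P = 8 is even — holds.
3. T - P = 9 - 8 = 1, not 3 — does not hold.
4. R + V = 26 + 20 = 46; 46 > 43 — holds.
5. T * U = 9 * 19 = 171 — holds.
6. P = 8, T = 9; 8 ≤ 9 — holds.
7. abs(9 - 8) = 1; 1 ≤ 4 — holds.
8. P - U = 8 - 19 = -11 — holds.
9. P + V = 8 + 20 = 28; 28 ≥ 25 — holds.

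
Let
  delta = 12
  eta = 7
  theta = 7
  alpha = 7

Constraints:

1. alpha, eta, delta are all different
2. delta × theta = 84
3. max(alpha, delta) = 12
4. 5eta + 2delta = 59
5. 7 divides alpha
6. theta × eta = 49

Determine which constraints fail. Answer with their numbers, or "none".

1. alpha = eta = 7, not all different — fails.
2. delta × theta = 12 × 7 = 84 — holds.
3. max(7, 12) = 12 — holds.
4. 5eta + 2delta = 5(7) + 2(12) = 59 — holds.
5. 7 / 7 = 1, so 7 divides 7 — holds.
6. theta × eta = 7 × 7 = 49 — holds.

Constraint 1 does not hold.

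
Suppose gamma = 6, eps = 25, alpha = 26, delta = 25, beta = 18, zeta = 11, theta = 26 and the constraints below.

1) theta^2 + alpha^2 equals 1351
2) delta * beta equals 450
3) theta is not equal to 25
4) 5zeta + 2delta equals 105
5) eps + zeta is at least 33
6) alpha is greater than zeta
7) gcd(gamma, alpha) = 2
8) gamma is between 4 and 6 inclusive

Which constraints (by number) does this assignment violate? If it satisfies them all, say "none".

1) theta^2 + alpha^2 = 26^2 + 26^2 = 676 + 676 = 1352, not 1351  false
2) delta * beta = 25 * 18 = 450  true
3) theta = 26, and 26 ≠ 25  true
4) 5zeta + 2delta = 5(11) + 2(25) = 105  true
5) eps + zeta = 25 + 11 = 36; 36 ≥ 33  true
6) alpha = 26, zeta = 11; 26 > 11  true
7) gcd(6, 26) = 2  true
8) gamma = 6 lies in [4, 6]  true

No — constraint 1 is not satisfied.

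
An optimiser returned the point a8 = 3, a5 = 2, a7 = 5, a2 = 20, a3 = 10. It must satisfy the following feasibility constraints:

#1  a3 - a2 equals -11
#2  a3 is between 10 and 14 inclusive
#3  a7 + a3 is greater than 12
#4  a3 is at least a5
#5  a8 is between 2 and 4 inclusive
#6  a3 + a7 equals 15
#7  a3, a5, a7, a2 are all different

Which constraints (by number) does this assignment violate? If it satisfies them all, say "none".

#1 a3 - a2 = 10 - 20 = -10, not -11 — does not hold.
#2 a3 = 10 lies in [10, 14] — holds.
#3 a7 + a3 = 5 + 10 = 15; 15 > 12 — holds.
#4 a3 = 10, a5 = 2; 10 ≥ 2 — holds.
#5 a8 = 3 lies in [2, 4] — holds.
#6 a3 + a7 = 10 + 5 = 15 — holds.
#7 values 10, 2, 5, 20 are pairwise distinct — holds.

Constraint 1 is violated.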